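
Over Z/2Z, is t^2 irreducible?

Write m(t) = t^2.
Check for roots in Z/2Z: m(0) = 0 → root; m(1) = 1.
m(0) = 0, so (t) divides m(t); m is reducible.

No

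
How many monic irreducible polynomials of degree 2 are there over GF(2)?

The number of monic irreducibles of degree 2 over GF(2) is (1/2)·Σ_{d∣2} μ(2/d) 2^d.
Divisors of 2: 1, 2; μ(2/d) for each: -1, 1.
Σ = − 2^1 + 2^2 = 2.
N = 2/2 = 1.

1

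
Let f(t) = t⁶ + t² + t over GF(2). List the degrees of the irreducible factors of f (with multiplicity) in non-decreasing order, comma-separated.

Roots in GF(2): f(0) = 0 → root; f(1) = 1.
Linear factors from roots: (t).
Complete factorization: f(t) = (t)·(t² + t + 1)·(t³ + t² + 1).
Factor degrees with multiplicity: 1 + 2 + 3 = 6.

1, 2, 3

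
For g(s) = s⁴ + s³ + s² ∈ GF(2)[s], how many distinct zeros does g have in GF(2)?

Evaluate at each of the 2 elements of GF(2):
g(0) = 0 → root; g(1) = 1.
Roots: {0}.

1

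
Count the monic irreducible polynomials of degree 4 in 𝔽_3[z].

Gauss's count: N_{3}(4) = (1/4) Σ_{d|4} μ(4/d)·3^d.
Divisors of 4: 1, 2, 4; μ(4/d) for each: 0, -1, 1.
Σ = − 3^2 + 3^4 = 72.
N = 72/4 = 18.

18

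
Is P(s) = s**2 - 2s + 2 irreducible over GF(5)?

No

Check for roots in GF(5): P(0) = 2; P(1) = 1; P(2) = 2; P(3) = 0 → root; P(4) = 0 → root.
P(3) = 0, so (s − 3) divides P(s); P is reducible.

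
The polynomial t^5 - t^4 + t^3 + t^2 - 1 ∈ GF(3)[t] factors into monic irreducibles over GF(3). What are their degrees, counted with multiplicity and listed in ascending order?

Write f(t) = t^5 - t^4 + t^3 + t^2 - 1.
Roots in GF(3): f(0) = 2; f(1) = 1; f(2) = 0 → root.
Linear factors from roots: (t + 1).
Complete factorization: f(t) = (t + 1)·(t^2 + 1)·(t^2 + t - 1).
Factor degrees with multiplicity: 1 + 2 + 2 = 5.

1, 2, 2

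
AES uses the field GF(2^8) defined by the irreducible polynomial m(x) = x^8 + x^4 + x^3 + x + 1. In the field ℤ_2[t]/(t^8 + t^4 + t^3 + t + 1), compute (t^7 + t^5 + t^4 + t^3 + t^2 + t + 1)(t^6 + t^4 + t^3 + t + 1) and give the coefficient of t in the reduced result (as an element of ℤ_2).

Multiply in ℤ_2[t]: (t^7 + t^5 + t^4 + t^3 + t^2 + t + 1)·(t^6 + t^4 + t^3 + t + 1) = t^13 + t^3 + 1.
Reduce using t^8 ≡ t^4 + t^3 + t + 1 (mod t^8 + t^4 + t^3 + t + 1).
Reduced: t^6 + t^2.

0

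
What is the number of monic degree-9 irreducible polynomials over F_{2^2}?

Gauss's count: N_{4}(9) = (1/9) Σ_{d|9} μ(9/d)·4^d.
Divisors of 9: 1, 3, 9; μ(9/d) for each: 0, -1, 1.
Σ = − 4^3 + 4^9 = 262080.
N = 262080/9 = 29120.

29120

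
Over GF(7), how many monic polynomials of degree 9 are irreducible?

By the necklace-counting formula, N_7(9) = (1/9) Σ_{d|9} μ(9/d)·7^d.
Divisors of 9: 1, 3, 9; μ(9/d) for each: 0, -1, 1.
Σ = − 7^3 + 7^9 = 40353264.
N = 40353264/9 = 4483696.

4483696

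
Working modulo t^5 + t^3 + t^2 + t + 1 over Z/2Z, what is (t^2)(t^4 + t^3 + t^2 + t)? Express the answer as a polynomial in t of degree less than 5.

Multiply in Z/2Z[t]: (t^2)·(t^4 + t^3 + t^2 + t) = t^6 + t^5 + t^4 + t^3.
Reduce using t^5 ≡ t^3 + t^2 + t + 1 (mod t^5 + t^3 + t^2 + t + 1).
Reduced: t^3 + 1.

t^3 + 1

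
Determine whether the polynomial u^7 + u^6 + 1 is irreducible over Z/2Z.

Yes

Write g(u) = u^7 + u^6 + 1.
Check for roots in Z/2Z: g(0) = 1; g(1) = 1.
No roots, so no linear factors.
Monic irreducibles of degree 2 over GF(2): u^2 + u + 1.
None of them divide g (all give nonzero remainder).
Monic irreducibles of degree 3 over GF(2): u^3 + u + 1, u^3 + u^2 + 1.
None of them divide g (all give nonzero remainder).
No irreducible factor of degree ≤ 3 exists, so g is irreducible over GF(2).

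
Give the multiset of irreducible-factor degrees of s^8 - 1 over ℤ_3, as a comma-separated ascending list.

Write h(s) = s^8 - 1.
Roots in ℤ_3: h(0) = 2; h(1) = 0 → root; h(2) = 0 → root.
Linear factors from roots: (s - 1), (s + 1).
Complete factorization: h(s) = (s + 1)·(s - 1)·(s^2 + 1)·(s^2 + s - 1)·(s^2 - s - 1).
Factor degrees with multiplicity: 1 + 1 + 2 + 2 + 2 = 8.

1, 1, 2, 2, 2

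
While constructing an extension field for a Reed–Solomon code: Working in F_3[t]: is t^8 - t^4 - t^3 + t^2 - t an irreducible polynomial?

No

Write h(t) = t^8 - t^4 - t^3 + t^2 - t.
Check for roots in F_3: h(0) = 0 → root; h(1) = 2; h(2) = 0 → root.
h(0) = 0, so (t) divides h(t); h is reducible.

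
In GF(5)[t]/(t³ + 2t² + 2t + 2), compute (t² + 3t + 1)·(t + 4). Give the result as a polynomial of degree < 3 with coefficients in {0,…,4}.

t + 2

Multiply in GF(5)[t]: (t² + 3t + 1)·(t + 4) = t³ + 2t² + 3t + 4.
Reduce using t³ ≡ 3t² + 3t + 3 (mod t³ + 2t² + 2t + 2).
Reduced: t + 2.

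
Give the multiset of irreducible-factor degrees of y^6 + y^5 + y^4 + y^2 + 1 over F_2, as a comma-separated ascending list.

6

Write h(y) = y^6 + y^5 + y^4 + y^2 + 1.
Roots in F_2: h(0) = 1; h(1) = 1.
Complete factorization: h(y) = (y^6 + y^5 + y^4 + y^2 + 1).
Factor degrees with multiplicity: 6 = 6.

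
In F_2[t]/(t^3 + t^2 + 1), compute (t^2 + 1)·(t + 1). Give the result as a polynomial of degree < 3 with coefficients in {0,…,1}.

Multiply in F_2[t]: (t^2 + 1)·(t + 1) = t^3 + t^2 + t + 1.
Reduce using t^3 ≡ t^2 + 1 (mod t^3 + t^2 + 1).
Reduced: t.

t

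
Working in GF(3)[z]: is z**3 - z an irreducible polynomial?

No

Write P(z) = z**3 - z.
Check for roots in GF(3): P(0) = 0 → root; P(1) = 0 → root; P(2) = 0 → root.
P(0) = 0, so (z) divides P(z); P is reducible.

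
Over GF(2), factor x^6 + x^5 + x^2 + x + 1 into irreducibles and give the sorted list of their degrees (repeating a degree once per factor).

6

Write g(x) = x^6 + x^5 + x^2 + x + 1.
Roots in GF(2): g(0) = 1; g(1) = 1.
Complete factorization: g(x) = (x^6 + x^5 + x^2 + x + 1).
Factor degrees with multiplicity: 6 = 6.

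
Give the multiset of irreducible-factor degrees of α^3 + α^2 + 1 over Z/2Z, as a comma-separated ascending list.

Write g(α) = α^3 + α^2 + 1.
Roots in Z/2Z: g(0) = 1; g(1) = 1.
Complete factorization: g(α) = (α^3 + α^2 + 1).
Factor degrees with multiplicity: 3 = 3.

3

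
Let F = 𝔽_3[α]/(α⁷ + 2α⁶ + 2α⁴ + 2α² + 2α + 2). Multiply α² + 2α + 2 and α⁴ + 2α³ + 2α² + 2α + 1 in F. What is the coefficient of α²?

0

Multiply in 𝔽_3[α]: (α² + 2α + 2)·(α⁴ + 2α³ + 2α² + 2α + 1) = α⁶ + α⁵ + 2α⁴ + α³ + 2.
Reduced: α⁶ + α⁵ + 2α⁴ + α³ + 2.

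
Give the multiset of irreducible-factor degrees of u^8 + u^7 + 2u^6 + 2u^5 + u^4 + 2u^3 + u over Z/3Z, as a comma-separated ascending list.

Write h(u) = u^8 + u^7 + 2u^6 + 2u^5 + u^4 + 2u^3 + u.
Roots in Z/3Z: h(0) = 0 → root; h(1) = 1; h(2) = 1.
Linear factors from roots: (u).
Complete factorization: h(u) = (u)·(u^2 + 1)·(u^2 + u + 2)·(u^3 + 2u + 2).
Factor degrees with multiplicity: 1 + 2 + 2 + 3 = 8.

1, 2, 2, 3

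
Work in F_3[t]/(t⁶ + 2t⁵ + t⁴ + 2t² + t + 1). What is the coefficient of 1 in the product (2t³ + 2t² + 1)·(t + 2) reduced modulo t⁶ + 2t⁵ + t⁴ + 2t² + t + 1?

2

Multiply in F_3[t]: (2t³ + 2t² + 1)·(t + 2) = 2t⁴ + t² + t + 2.
Reduced: 2t⁴ + t² + t + 2.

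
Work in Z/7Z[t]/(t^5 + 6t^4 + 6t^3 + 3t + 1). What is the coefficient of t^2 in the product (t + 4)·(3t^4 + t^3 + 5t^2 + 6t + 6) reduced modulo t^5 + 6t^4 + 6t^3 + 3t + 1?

Multiply in Z/7Z[t]: (t + 4)·(3t^4 + t^3 + 5t^2 + 6t + 6) = 3t^5 + 6t^4 + 2t^3 + 5t^2 + 2t + 3.
Reduce using t^5 ≡ t^4 + t^3 + 4t + 6 (mod t^5 + 6t^4 + 6t^3 + 3t + 1).
Reduced: 2t^4 + 5t^3 + 5t^2.

5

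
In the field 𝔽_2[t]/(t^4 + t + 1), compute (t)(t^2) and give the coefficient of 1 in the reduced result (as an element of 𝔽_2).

0

Multiply in 𝔽_2[t]: (t)·(t^2) = t^3.
Reduced: t^3.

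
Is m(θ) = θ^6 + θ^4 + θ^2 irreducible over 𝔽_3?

Check for roots in 𝔽_3: m(0) = 0 → root; m(1) = 0 → root; m(2) = 0 → root.
m(0) = 0, so (θ) divides m(θ); m is reducible.

No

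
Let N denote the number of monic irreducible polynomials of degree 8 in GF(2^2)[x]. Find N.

x^(4^8) − x is the product of all monic irreducibles of degree dividing 8; Möbius inversion gives N = (1/8) Σ μ(8/d)·4^d.
Divisors of 8: 1, 2, 4, 8; μ(8/d) for each: 0, 0, -1, 1.
Σ = − 4^4 + 4^8 = 65280.
N = 65280/8 = 8160.

8160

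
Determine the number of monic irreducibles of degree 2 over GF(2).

The number of monic irreducibles of degree 2 over GF(2) is (1/2)·Σ_{d∣2} μ(2/d) 2^d.
Divisors of 2: 1, 2; μ(2/d) for each: -1, 1.
Σ = − 2^1 + 2^2 = 2.
N = 2/2 = 1.

1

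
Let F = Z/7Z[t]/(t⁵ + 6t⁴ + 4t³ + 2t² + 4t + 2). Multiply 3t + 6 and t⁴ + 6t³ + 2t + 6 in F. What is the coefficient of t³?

3

Multiply in Z/7Z[t]: (3t + 6)·(t⁴ + 6t³ + 2t + 6) = 3t⁵ + 3t⁴ + t³ + 6t² + 2t + 1.
Reduce using t⁵ ≡ t⁴ + 3t³ + 5t² + 3t + 5 (mod t⁵ + 6t⁴ + 4t³ + 2t² + 4t + 2).
Reduced: 6t⁴ + 3t³ + 4t + 2.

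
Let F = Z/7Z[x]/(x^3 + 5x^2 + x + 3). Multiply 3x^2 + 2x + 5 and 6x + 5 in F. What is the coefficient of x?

1

Multiply in Z/7Z[x]: (3x^2 + 2x + 5)·(6x + 5) = 4x^3 + 6x^2 + 5x + 4.
Reduce using x^3 ≡ 2x^2 + 6x + 4 (mod x^3 + 5x^2 + x + 3).
Reduced: x + 6.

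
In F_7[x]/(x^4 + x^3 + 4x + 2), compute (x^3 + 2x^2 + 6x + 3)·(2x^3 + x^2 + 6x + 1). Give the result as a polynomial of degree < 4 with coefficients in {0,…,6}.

Multiply in F_7[x]: (x^3 + 2x^2 + 6x + 3)·(2x^3 + x^2 + 6x + 1) = 2x^6 + 5x^5 + 6x^4 + 4x^3 + 6x^2 + 3x + 3.
Reduce using x^4 ≡ 6x^3 + 3x + 5 (mod x^4 + x^3 + 4x + 2).
Reduced: 4x^2 + 6x + 4.

4x^2 + 6x + 4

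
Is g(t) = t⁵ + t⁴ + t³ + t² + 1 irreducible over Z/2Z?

Yes

Check for roots in Z/2Z: g(0) = 1; g(1) = 1.
No roots, so no linear factors.
Monic irreducibles of degree 2 over GF(2): t² + t + 1.
None of them divide g (all give nonzero remainder).
No irreducible factor of degree ≤ 2 exists, so g is irreducible over GF(2).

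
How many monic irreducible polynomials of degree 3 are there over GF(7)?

112

The number of monic irreducibles of degree 3 over GF(7) is (1/3)·Σ_{d∣3} μ(3/d) 7^d.
Divisors of 3: 1, 3; μ(3/d) for each: -1, 1.
Σ = − 7^1 + 7^3 = 336.
N = 336/3 = 112.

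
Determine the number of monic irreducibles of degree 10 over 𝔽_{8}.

By the necklace-counting formula, N_8(10) = (1/10) Σ_{d|10} μ(10/d)·8^d.
Divisors of 10: 1, 2, 5, 10; μ(10/d) for each: 1, -1, -1, 1.
Σ = 8^1 − 8^2 − 8^5 + 8^10 = 1073709000.
N = 1073709000/10 = 107370900.

107370900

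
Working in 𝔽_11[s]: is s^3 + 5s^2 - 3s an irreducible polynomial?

No

Write f(s) = s^3 + 5s^2 - 3s.
Check each element of 𝔽_11 for a root: f(0)=0, f(1)=3, f(2)=0, f(3)=8, f(4)=0, f(5)=4, f(6)=4, f(7)=6, f(8)=5, f(9)=7, f(10)=7.
f(0) = 0, so (s) divides f(s); f is reducible.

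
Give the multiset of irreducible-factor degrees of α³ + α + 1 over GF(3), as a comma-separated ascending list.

Write g(α) = α³ + α + 1.
Roots in GF(3): g(0) = 1; g(1) = 0 → root; g(2) = 2.
Linear factors from roots: (α + 2).
Complete factorization: g(α) = (α + 2)·(α² + α + 2).
Factor degrees with multiplicity: 1 + 2 = 3.

1, 2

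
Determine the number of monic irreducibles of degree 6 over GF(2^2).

The number of monic irreducibles of degree 6 over GF(4) is (1/6)·Σ_{d∣6} μ(6/d) 4^d.
Divisors of 6: 1, 2, 3, 6; μ(6/d) for each: 1, -1, -1, 1.
Σ = 4^1 − 4^2 − 4^3 + 4^6 = 4020.
N = 4020/6 = 670.

670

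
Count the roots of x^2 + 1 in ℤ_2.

1

Write h(x) = x^2 + 1.
Evaluate at each of the 2 elements of ℤ_2:
h(0) = 1; h(1) = 0 → root.
Roots: {1}.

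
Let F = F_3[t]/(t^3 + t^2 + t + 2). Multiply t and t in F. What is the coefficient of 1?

0

Multiply in F_3[t]: (t)·(t) = t^2.
Reduced: t^2.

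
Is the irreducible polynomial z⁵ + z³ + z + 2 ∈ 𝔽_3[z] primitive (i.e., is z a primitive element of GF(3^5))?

No

Write f(z) = z⁵ + z³ + z + 2.
|GF(3^5)^×| = 3^5 − 1 = 242. Prime factorization: 242 = 2·11^2.
f is primitive ⇔ z has order 242 in GF(3)[z]/(f), i.e. z^(242/q) ≠ 1 for each prime q | 242.
z^(121) mod f = 1
z^(22) mod f = z⁴ + z² + 2.
Since z^(121) = 1, the order of z divides 121 < 242; not primitive.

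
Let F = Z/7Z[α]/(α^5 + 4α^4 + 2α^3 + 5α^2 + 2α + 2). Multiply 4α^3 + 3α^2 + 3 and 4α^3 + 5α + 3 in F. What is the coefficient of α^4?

Multiply in Z/7Z[α]: (4α^3 + 3α^2 + 3)·(4α^3 + 5α + 3) = 2α^6 + 5α^5 + 6α^4 + 4α^3 + 2α^2 + α + 2.
Reduce using α^5 ≡ 3α^4 + 5α^3 + 2α^2 + 5α + 5 (mod α^5 + 4α^4 + 2α^3 + 5α^2 + 2α + 2).
Reduced: 6α^2 + 3α + 1.

0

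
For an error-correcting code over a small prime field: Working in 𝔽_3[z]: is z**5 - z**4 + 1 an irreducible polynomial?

Yes

Write g(z) = z**5 - z**4 + 1.
Check for roots in 𝔽_3: g(0) = 1; g(1) = 1; g(2) = 2.
No roots, so no linear factors.
Monic irreducibles of degree 2 over GF(3): z**2 + 1, z**2 + z - 1, z**2 - z - 1.
None of them divide g (all give nonzero remainder).
No irreducible factor of degree ≤ 2 exists, so g is irreducible over GF(3).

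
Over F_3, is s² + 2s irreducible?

Write m(s) = s² + 2s.
Check for roots in F_3: m(0) = 0 → root; m(1) = 0 → root; m(2) = 2.
m(0) = 0, so (s) divides m(s); m is reducible.

No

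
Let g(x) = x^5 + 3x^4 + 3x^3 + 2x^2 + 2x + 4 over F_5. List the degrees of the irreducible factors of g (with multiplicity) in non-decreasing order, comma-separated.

1, 1, 1, 2

Roots in F_5: g(0) = 4; g(1) = 0 → root; g(2) = 0 → root; g(3) = 0 → root; g(4) = 3.
Linear factors from roots: (x + 4), (x + 3), (x + 2).
Complete factorization: g(x) = (x + 2)·(x + 3)·(x + 4)·(x^2 + 4x + 1).
Factor degrees with multiplicity: 1 + 1 + 1 + 2 = 5.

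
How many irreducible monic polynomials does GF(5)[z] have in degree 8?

By the necklace-counting formula, N_5(8) = (1/8) Σ_{d|8} μ(8/d)·5^d.
Divisors of 8: 1, 2, 4, 8; μ(8/d) for each: 0, 0, -1, 1.
Σ = − 5^4 + 5^8 = 390000.
N = 390000/8 = 48750.

48750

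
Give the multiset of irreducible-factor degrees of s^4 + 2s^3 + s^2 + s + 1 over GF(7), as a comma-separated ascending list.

Write g(s) = s^4 + 2s^3 + s^2 + s + 1.
Linear factors from roots: (s + 1).
Complete factorization: g(s) = (s + 1)·(s^3 + s^2 + 1).
Factor degrees with multiplicity: 1 + 3 = 4.

1, 3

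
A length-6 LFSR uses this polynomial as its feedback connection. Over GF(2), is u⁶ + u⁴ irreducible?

Write g(u) = u⁶ + u⁴.
Check for roots in GF(2): g(0) = 0 → root; g(1) = 0 → root.
g(0) = 0, so (u) divides g(u); g is reducible.

No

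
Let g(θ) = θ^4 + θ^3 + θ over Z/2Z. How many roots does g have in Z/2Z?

Evaluate at each of the 2 elements of Z/2Z:
g(0) = 0 → root; g(1) = 1.
Roots: {0}.

1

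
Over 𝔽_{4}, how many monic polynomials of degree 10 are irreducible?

104754

The number of monic irreducibles of degree 10 over GF(4) is (1/10)·Σ_{d∣10} μ(10/d) 4^d.
Divisors of 10: 1, 2, 5, 10; μ(10/d) for each: 1, -1, -1, 1.
Σ = 4^1 − 4^2 − 4^5 + 4^10 = 1047540.
N = 1047540/10 = 104754.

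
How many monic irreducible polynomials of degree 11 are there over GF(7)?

179756976

The number of monic irreducibles of degree 11 over GF(7) is (1/11)·Σ_{d∣11} μ(11/d) 7^d.
Divisors of 11: 1, 11; μ(11/d) for each: -1, 1.
Σ = − 7^1 + 7^11 = 1977326736.
N = 1977326736/11 = 179756976.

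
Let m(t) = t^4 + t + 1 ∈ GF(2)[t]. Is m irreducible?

Yes

Check for roots in GF(2): m(0) = 1; m(1) = 1.
No roots, so no linear factors.
Monic irreducibles of degree 2 over GF(2): t^2 + t + 1.
None of them divide m (all give nonzero remainder).
No irreducible factor of degree ≤ 2 exists, so m is irreducible over GF(2).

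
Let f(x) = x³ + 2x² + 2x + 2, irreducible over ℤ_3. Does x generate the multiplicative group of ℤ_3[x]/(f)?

|GF(3^3)^×| = 3^3 − 1 = 26. Prime factorization: 26 = 2·13.
f is primitive ⇔ x has order 26 in GF(3)[x]/(f), i.e. x^(26/q) ≠ 1 for each prime q | 26.
x^(13) mod f = 1
x^(2) mod f = x².
Since x^(13) = 1, the order of x divides 13 < 26; not primitive.

No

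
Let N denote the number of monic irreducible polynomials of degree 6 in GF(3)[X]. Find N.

116

The number of monic irreducibles of degree 6 over GF(3) is (1/6)·Σ_{d∣6} μ(6/d) 3^d.
Divisors of 6: 1, 2, 3, 6; μ(6/d) for each: 1, -1, -1, 1.
Σ = 3^1 − 3^2 − 3^3 + 3^6 = 696.
N = 696/6 = 116.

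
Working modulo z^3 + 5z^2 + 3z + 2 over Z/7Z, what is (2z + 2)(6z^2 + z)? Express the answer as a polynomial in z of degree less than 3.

3z^2 + z + 4

Multiply in Z/7Z[z]: (2z + 2)·(6z^2 + z) = 5z^3 + 2z.
Reduce using z^3 ≡ 2z^2 + 4z + 5 (mod z^3 + 5z^2 + 3z + 2).
Reduced: 3z^2 + z + 4.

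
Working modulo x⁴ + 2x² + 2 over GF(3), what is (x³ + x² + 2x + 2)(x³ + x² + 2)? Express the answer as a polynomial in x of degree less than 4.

2x^3 + 2

Multiply in GF(3)[x]: (x³ + x² + 2x + 2)·(x³ + x² + 2) = x⁶ + 2x⁵ + x² + x + 1.
Reduce using x⁴ ≡ x² + 1 (mod x⁴ + 2x² + 2).
Reduced: 2x³ + 2.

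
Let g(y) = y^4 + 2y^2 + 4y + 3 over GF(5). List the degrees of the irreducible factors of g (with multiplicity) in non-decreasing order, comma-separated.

Roots in GF(5): g(0) = 3; g(1) = 0 → root; g(2) = 0 → root; g(3) = 4; g(4) = 2.
Linear factors from roots: (y + 4), (y + 3).
Complete factorization: g(y) = (y + 3)·(y + 4)·(y^2 + 3y + 4).
Factor degrees with multiplicity: 1 + 1 + 2 = 4.

1, 1, 2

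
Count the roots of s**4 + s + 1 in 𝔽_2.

0

Write g(s) = s**4 + s + 1.
Evaluate at each of the 2 elements of 𝔽_2:
g(0) = 1; g(1) = 1.
No element is a root.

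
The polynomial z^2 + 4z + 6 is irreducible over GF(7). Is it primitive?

No

Write f(z) = z^2 + 4z + 6.
|GF(7^2)^×| = 7^2 − 1 = 48. Prime factorization: 48 = 2^4·3.
f is primitive ⇔ z has order 48 in GF(7)[z]/(f), i.e. z^(48/q) ≠ 1 for each prime q | 48.
z^(24) mod f = 6.
z^(16) mod f = 1
Since z^(16) = 1, the order of z divides 16 < 48; not primitive.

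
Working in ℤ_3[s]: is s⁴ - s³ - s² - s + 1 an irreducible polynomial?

No

Write h(s) = s⁴ - s³ - s² - s + 1.
Check for roots in ℤ_3: h(0) = 1; h(1) = 2; h(2) = 0 → root.
h(2) = 0, so (s − 2) divides h(s); h is reducible.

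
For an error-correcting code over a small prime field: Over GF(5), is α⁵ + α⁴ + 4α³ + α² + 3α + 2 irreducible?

Write h(α) = α⁵ + α⁴ + 4α³ + α² + 3α + 2.
Check for roots in GF(5): h(0) = 2; h(1) = 2; h(2) = 2; h(3) = 2; h(4) = 1.
No roots, so no linear factors.
Degree-2 irreducible divisors: test the 10 monic irreducibles of degree 2 over GF(5).
None of them divide h (all give nonzero remainder).
No irreducible factor of degree ≤ 2 exists, so h is irreducible over GF(5).

Yes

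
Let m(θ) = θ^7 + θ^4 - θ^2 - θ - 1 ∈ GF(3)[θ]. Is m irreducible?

Yes

Check for roots in GF(3): m(0) = 2; m(1) = 2; m(2) = 2.
No roots, so no linear factors.
Monic irreducibles of degree 2 over GF(3): θ^2 + 1, θ^2 + θ - 1, θ^2 - θ - 1.
None of them divide m (all give nonzero remainder).
Degree-3 irreducible divisors: test the 8 monic irreducibles of degree 3 over GF(3).
None of them divide m (all give nonzero remainder).
No irreducible factor of degree ≤ 3 exists, so m is irreducible over GF(3).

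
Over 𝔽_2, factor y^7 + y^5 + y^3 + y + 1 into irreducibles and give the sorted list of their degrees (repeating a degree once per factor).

7

Write h(y) = y^7 + y^5 + y^3 + y + 1.
Roots in 𝔽_2: h(0) = 1; h(1) = 1.
Complete factorization: h(y) = (y^7 + y^5 + y^3 + y + 1).
Factor degrees with multiplicity: 7 = 7.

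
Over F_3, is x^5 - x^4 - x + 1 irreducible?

No

Write h(x) = x^5 - x^4 - x + 1.
Check for roots in F_3: h(0) = 1; h(1) = 0 → root; h(2) = 0 → root.
h(1) = 0, so (x − 1) divides h(x); h is reducible.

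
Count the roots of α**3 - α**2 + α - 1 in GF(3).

1

Write f(α) = α**3 - α**2 + α - 1.
Evaluate at each of the 3 elements of GF(3):
f(0) = 2; f(1) = 0 → root; f(2) = 2.
Roots: {1}.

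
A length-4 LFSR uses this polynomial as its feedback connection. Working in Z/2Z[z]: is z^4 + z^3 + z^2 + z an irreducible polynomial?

Write P(z) = z^4 + z^3 + z^2 + z.
Check for roots in Z/2Z: P(0) = 0 → root; P(1) = 0 → root.
P(0) = 0, so (z) divides P(z); P is reducible.

No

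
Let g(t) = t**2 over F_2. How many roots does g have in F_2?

Evaluate at each of the 2 elements of F_2:
g(0) = 0 → root; g(1) = 1.
Roots: {0}.

1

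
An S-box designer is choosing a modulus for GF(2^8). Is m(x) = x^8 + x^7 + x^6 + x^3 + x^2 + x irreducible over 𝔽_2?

No

Check for roots in 𝔽_2: m(0) = 0 → root; m(1) = 0 → root.
m(0) = 0, so (x) divides m(x); m is reducible.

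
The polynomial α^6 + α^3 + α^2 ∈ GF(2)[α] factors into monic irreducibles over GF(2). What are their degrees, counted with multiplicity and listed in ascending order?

Write h(α) = α^6 + α^3 + α^2.
Roots in GF(2): h(0) = 0 → root; h(1) = 1.
Linear factors from roots: (α).
Complete factorization: h(α) = (α)^2·(α^4 + α + 1).
Factor degrees with multiplicity: 1 + 1 + 4 = 6.

1, 1, 4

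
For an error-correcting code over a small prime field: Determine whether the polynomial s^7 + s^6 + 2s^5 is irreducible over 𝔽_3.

No

Write P(s) = s^7 + s^6 + 2s^5.
Check for roots in 𝔽_3: P(0) = 0 → root; P(1) = 1; P(2) = 1.
P(0) = 0, so (s) divides P(s); P is reducible.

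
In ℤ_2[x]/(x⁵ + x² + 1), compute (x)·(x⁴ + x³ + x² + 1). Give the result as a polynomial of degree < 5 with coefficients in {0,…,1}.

x^4 + x^3 + x^2 + x + 1

Multiply in ℤ_2[x]: (x)·(x⁴ + x³ + x² + 1) = x⁵ + x⁴ + x³ + x.
Reduce using x⁵ ≡ x² + 1 (mod x⁵ + x² + 1).
Reduced: x⁴ + x³ + x² + x + 1.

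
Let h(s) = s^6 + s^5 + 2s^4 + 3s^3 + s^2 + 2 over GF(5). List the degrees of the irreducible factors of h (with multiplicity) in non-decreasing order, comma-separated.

1, 1, 2, 2

Roots in GF(5): h(0) = 2; h(1) = 0 → root; h(2) = 3; h(3) = 1; h(4) = 2.
Linear factors from roots: (s + 4).
Complete factorization: h(s) = (s + 4)^2·(s^2 + 3)·(s^2 + 3s + 4).
Factor degrees with multiplicity: 1 + 1 + 2 + 2 = 6.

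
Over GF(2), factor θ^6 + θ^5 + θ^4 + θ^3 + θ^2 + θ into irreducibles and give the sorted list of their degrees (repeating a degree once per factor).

1, 1, 2, 2

Write h(θ) = θ^6 + θ^5 + θ^4 + θ^3 + θ^2 + θ.
Roots in GF(2): h(0) = 0 → root; h(1) = 0 → root.
Linear factors from roots: (θ), (θ + 1).
Complete factorization: h(θ) = (θ)·(θ + 1)·(θ^2 + θ + 1)^2.
Factor degrees with multiplicity: 1 + 1 + 2 + 2 = 6.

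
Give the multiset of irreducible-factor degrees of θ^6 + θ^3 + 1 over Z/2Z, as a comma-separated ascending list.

Write f(θ) = θ^6 + θ^3 + 1.
Roots in Z/2Z: f(0) = 1; f(1) = 1.
Complete factorization: f(θ) = (θ^6 + θ^3 + 1).
Factor degrees with multiplicity: 6 = 6.

6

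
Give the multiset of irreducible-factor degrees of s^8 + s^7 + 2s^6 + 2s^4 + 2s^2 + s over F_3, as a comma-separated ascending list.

1, 1, 3, 3

Write g(s) = s^8 + s^7 + 2s^6 + 2s^4 + 2s^2 + s.
Roots in F_3: g(0) = 0 → root; g(1) = 0 → root; g(2) = 2.
Linear factors from roots: (s), (s + 2).
Complete factorization: g(s) = (s)·(s + 2)·(s^3 + 2s + 1)·(s^3 + 2s^2 + 2s + 2).
Factor degrees with multiplicity: 1 + 1 + 3 + 3 = 8.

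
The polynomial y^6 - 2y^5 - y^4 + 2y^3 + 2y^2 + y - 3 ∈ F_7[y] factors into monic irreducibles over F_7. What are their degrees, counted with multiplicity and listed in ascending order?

1, 1, 1, 3

Write g(y) = y^6 - 2y^5 - y^4 + 2y^3 + 2y^2 + y - 3.
Linear factors from roots: (y - 1), (y - 2), (y + 3).
Complete factorization: g(y) = (y + 3)·(y - 2)·(y - 1)·(y^3 - 2y^2 - y + 3).
Factor degrees with multiplicity: 1 + 1 + 1 + 3 = 6.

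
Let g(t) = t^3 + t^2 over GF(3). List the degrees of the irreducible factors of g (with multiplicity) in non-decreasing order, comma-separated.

Roots in GF(3): g(0) = 0 → root; g(1) = 2; g(2) = 0 → root.
Linear factors from roots: (t), (t + 1).
Complete factorization: g(t) = (t + 1)·(t)^2.
Factor degrees with multiplicity: 1 + 1 + 1 = 3.

1, 1, 1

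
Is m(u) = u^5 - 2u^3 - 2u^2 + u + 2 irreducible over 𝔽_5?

Check for roots in 𝔽_5: m(0) = 2; m(1) = 0 → root; m(2) = 2; m(3) = 1; m(4) = 0 → root.
m(1) = 0, so (u − 1) divides m(u); m is reducible.

No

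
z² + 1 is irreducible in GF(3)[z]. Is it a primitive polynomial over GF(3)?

Write f(z) = z² + 1.
|GF(3^2)^×| = 3^2 − 1 = 8. Prime factorization: 8 = 2^3.
f is primitive ⇔ z has order 8 in GF(3)[z]/(f), i.e. z^(8/q) ≠ 1 for each prime q | 8.
z^(4) mod f = 1
Since z^(4) = 1, the order of z divides 4 < 8; not primitive.

No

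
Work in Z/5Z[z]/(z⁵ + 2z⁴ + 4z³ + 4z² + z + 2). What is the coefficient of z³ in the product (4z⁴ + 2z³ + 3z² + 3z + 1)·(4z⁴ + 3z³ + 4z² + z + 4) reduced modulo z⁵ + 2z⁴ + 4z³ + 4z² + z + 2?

4

Multiply in Z/5Z[z]: (4z⁴ + 2z³ + 3z² + 3z + 1)·(4z⁴ + 3z³ + 4z² + z + 4) = z⁸ + 4z⁶ + 3z⁵ + 3z⁴ + z³ + 4z² + 3z + 4.
Reduce using z⁵ ≡ 3z⁴ + z³ + z² + 4z + 3 (mod z⁵ + 2z⁴ + 4z³ + 4z² + z + 2).
Reduced: z⁴ + 4z³ + 3z² + z + 1.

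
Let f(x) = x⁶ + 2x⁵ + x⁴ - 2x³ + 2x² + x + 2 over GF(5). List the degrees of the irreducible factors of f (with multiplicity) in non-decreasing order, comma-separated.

Roots in GF(5): f(0) = 2; f(1) = 2; f(2) = 0 → root; f(3) = 0 → root; f(4) = 0 → root.
Linear factors from roots: (x - 2), (x + 2), (x + 1).
Complete factorization: f(x) = (x + 1)·(x - 2)·(x + 2)^2·(x² - x + 1).
Factor degrees with multiplicity: 1 + 1 + 1 + 1 + 2 = 6.

1, 1, 1, 1, 2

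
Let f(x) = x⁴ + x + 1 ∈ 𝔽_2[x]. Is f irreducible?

Check for roots in 𝔽_2: f(0) = 1; f(1) = 1.
No roots, so no linear factors.
Monic irreducibles of degree 2 over GF(2): x² + x + 1.
None of them divide f (all give nonzero remainder).
No irreducible factor of degree ≤ 2 exists, so f is irreducible over GF(2).

Yes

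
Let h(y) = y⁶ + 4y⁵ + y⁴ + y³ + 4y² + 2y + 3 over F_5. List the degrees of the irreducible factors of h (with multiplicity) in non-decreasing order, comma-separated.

Roots in F_5: h(0) = 3; h(1) = 1; h(2) = 4; h(3) = 4; h(4) = 2.
Complete factorization: h(y) = (y⁶ + 4y⁵ + y⁴ + y³ + 4y² + 2y + 3).
Factor degrees with multiplicity: 6 = 6.

6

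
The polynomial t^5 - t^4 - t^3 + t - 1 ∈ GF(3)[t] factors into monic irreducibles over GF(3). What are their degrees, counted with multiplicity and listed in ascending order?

1, 4

Write g(t) = t^5 - t^4 - t^3 + t - 1.
Roots in GF(3): g(0) = 2; g(1) = 2; g(2) = 0 → root.
Linear factors from roots: (t + 1).
Complete factorization: g(t) = (t + 1)·(t^4 + t^3 + t^2 - t - 1).
Factor degrees with multiplicity: 1 + 4 = 5.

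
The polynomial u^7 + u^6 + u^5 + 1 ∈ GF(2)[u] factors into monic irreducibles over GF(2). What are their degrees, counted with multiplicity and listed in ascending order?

1, 1, 1, 4

Write g(u) = u^7 + u^6 + u^5 + 1.
Roots in GF(2): g(0) = 1; g(1) = 0 → root.
Linear factors from roots: (u + 1).
Complete factorization: g(u) = (u + 1)^3·(u^4 + u + 1).
Factor degrees with multiplicity: 1 + 1 + 1 + 4 = 7.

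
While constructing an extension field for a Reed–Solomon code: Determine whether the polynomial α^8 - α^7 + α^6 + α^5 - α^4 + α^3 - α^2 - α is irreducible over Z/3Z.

Write h(α) = α^8 - α^7 + α^6 + α^5 - α^4 + α^3 - α^2 - α.
Check for roots in Z/3Z: h(0) = 0 → root; h(1) = 0 → root; h(2) = 0 → root.
h(0) = 0, so (α) divides h(α); h is reducible.

No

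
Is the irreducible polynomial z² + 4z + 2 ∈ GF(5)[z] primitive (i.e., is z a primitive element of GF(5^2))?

Write f(z) = z² + 4z + 2.
|GF(5^2)^×| = 5^2 − 1 = 24. Prime factorization: 24 = 2^3·3.
f is primitive ⇔ z has order 24 in GF(5)[z]/(f), i.e. z^(24/q) ≠ 1 for each prime q | 24.
z^(12) mod f = 4.
z^(8) mod f = 2z + 1.
None equal 1, so z has full order 24; f is primitive.

Yes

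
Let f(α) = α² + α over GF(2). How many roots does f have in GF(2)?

Evaluate at each of the 2 elements of GF(2):
f(0) = 0 → root; f(1) = 0 → root.
Roots: {0, 1}.

2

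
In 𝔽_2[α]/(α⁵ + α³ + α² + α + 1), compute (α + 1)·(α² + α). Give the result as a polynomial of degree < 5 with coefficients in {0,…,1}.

α^3 + α

Multiply in 𝔽_2[α]: (α + 1)·(α² + α) = α³ + α.
Reduced: α³ + α.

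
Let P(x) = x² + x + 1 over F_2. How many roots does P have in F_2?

0

Evaluate at each of the 2 elements of F_2:
P(0) = 1; P(1) = 1.
No element is a root.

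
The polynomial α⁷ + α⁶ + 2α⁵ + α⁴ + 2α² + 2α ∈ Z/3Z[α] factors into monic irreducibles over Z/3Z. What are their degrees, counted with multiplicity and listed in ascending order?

Write f(α) = α⁷ + α⁶ + 2α⁵ + α⁴ + 2α² + 2α.
Roots in Z/3Z: f(0) = 0 → root; f(1) = 0 → root; f(2) = 2.
Linear factors from roots: (α), (α + 2).
Complete factorization: f(α) = (α)·(α + 2)^2·(α⁴ + α² + 2).
Factor degrees with multiplicity: 1 + 1 + 1 + 4 = 7.

1, 1, 1, 4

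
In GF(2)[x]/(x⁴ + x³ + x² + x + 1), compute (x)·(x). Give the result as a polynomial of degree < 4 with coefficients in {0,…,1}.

Multiply in GF(2)[x]: (x)·(x) = x².
Reduced: x².

x^2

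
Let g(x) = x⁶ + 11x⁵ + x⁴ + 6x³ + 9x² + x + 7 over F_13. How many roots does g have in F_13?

1

Evaluate at each of the 13 elements of F_13:
g(0) = 7; g(1) = 10; g(2) = 5; g(3) = 5; g(4) = 9; g(5) = 2; g(6) = 12; g(7) = 3; g(8) = 7; g(9) = 1; g(10) = 10; g(11) = 7; g(12) = 0 → root.
Roots: {12}.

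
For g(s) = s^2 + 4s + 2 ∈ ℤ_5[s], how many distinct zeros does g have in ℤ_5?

Evaluate at each of the 5 elements of ℤ_5:
g(0) = 2; g(1) = 2; g(2) = 4; g(3) = 3; g(4) = 4.
No element is a root.

0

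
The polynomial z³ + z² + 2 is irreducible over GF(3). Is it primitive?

No

Write f(z) = z³ + z² + 2.
|GF(3^3)^×| = 3^3 − 1 = 26. Prime factorization: 26 = 2·13.
f is primitive ⇔ z has order 26 in GF(3)[z]/(f), i.e. z^(26/q) ≠ 1 for each prime q | 26.
z^(13) mod f = 1
z^(2) mod f = z².
Since z^(13) = 1, the order of z divides 13 < 26; not primitive.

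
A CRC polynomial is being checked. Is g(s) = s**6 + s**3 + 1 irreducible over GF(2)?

Check for roots in GF(2): g(0) = 1; g(1) = 1.
No roots, so no linear factors.
Monic irreducibles of degree 2 over GF(2): s**2 + s + 1.
None of them divide g (all give nonzero remainder).
Monic irreducibles of degree 3 over GF(2): s**3 + s + 1, s**3 + s**2 + 1.
None of them divide g (all give nonzero remainder).
No irreducible factor of degree ≤ 3 exists, so g is irreducible over GF(2).

Yes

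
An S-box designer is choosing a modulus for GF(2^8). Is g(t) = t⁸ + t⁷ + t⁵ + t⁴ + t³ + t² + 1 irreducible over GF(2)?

Yes

Check for roots in GF(2): g(0) = 1; g(1) = 1.
No roots, so no linear factors.
Monic irreducibles of degree 2 over GF(2): t² + t + 1.
None of them divide g (all give nonzero remainder).
Monic irreducibles of degree 3 over GF(2): t³ + t + 1, t³ + t² + 1.
None of them divide g (all give nonzero remainder).
Monic irreducibles of degree 4 over GF(2): t⁴ + t + 1, t⁴ + t³ + 1, t⁴ + t³ + t² + t + 1.
None of them divide g (all give nonzero remainder).
No irreducible factor of degree ≤ 4 exists, so g is irreducible over GF(2).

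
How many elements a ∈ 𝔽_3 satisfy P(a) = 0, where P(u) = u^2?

Evaluate at each of the 3 elements of 𝔽_3:
P(0) = 0 → root; P(1) = 1; P(2) = 1.
Roots: {0}.

1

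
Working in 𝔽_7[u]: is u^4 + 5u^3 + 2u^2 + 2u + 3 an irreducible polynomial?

Yes

Write P(u) = u^4 + 5u^3 + 2u^2 + 2u + 3.
Check for roots in 𝔽_7: P(0) = 3; P(1) = 6; P(2) = 1; P(3) = 5; P(4) = 3; P(5) = 4; P(6) = 6.
No roots, so no linear factors.
Degree-2 irreducible divisors: test the 21 monic irreducibles of degree 2 over GF(7).
None of them divide P (all give nonzero remainder).
No irreducible factor of degree ≤ 2 exists, so P is irreducible over GF(7).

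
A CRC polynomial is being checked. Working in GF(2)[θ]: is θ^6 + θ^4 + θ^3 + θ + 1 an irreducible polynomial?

Yes

Write h(θ) = θ^6 + θ^4 + θ^3 + θ + 1.
Check for roots in GF(2): h(0) = 1; h(1) = 1.
No roots, so no linear factors.
Monic irreducibles of degree 2 over GF(2): θ^2 + θ + 1.
None of them divide h (all give nonzero remainder).
Monic irreducibles of degree 3 over GF(2): θ^3 + θ + 1, θ^3 + θ^2 + 1.
None of them divide h (all give nonzero remainder).
No irreducible factor of degree ≤ 3 exists, so h is irreducible over GF(2).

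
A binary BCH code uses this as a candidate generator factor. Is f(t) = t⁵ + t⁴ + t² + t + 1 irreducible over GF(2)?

Yes

Check for roots in GF(2): f(0) = 1; f(1) = 1.
No roots, so no linear factors.
Monic irreducibles of degree 2 over GF(2): t² + t + 1.
None of them divide f (all give nonzero remainder).
No irreducible factor of degree ≤ 2 exists, so f is irreducible over GF(2).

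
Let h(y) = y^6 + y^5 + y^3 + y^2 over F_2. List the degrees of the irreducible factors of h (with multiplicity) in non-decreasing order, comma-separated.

1, 1, 1, 1, 2

Roots in F_2: h(0) = 0 → root; h(1) = 0 → root.
Linear factors from roots: (y), (y + 1).
Complete factorization: h(y) = (y)^2·(y + 1)^2·(y^2 + y + 1).
Factor degrees with multiplicity: 1 + 1 + 1 + 1 + 2 = 6.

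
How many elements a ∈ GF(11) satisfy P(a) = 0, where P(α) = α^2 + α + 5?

Evaluate at each of the 11 elements of GF(11):
P(0) = 5; P(1) = 7; P(2) = 0 → root; P(3) = 6; P(4) = 3; P(5) = 2; P(6) = 3; P(7) = 6; P(8) = 0 → root; P(9) = 7; P(10) = 5.
Roots: {2, 8}.

2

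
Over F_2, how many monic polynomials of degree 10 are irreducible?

Gauss's count: N_{2}(10) = (1/10) Σ_{d|10} μ(10/d)·2^d.
Divisors of 10: 1, 2, 5, 10; μ(10/d) for each: 1, -1, -1, 1.
Σ = 2^1 − 2^2 − 2^5 + 2^10 = 990.
N = 990/10 = 99.

99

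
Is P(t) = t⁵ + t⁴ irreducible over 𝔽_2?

Check for roots in 𝔽_2: P(0) = 0 → root; P(1) = 0 → root.
P(0) = 0, so (t) divides P(t); P is reducible.

No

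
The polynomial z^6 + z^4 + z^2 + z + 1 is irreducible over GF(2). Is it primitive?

No

Write f(z) = z^6 + z^4 + z^2 + z + 1.
|GF(2^6)^×| = 2^6 − 1 = 63. Prime factorization: 63 = 3^2·7.
f is primitive ⇔ z has order 63 in GF(2)[z]/(f), i.e. z^(63/q) ≠ 1 for each prime q | 63.
z^(21) mod f = 1
z^(9) mod f = z^4 + z^2 + z.
Since z^(21) = 1, the order of z divides 21 < 63; not primitive.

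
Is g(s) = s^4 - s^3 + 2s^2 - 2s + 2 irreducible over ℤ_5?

Yes

Check for roots in ℤ_5: g(0) = 2; g(1) = 2; g(2) = 4; g(3) = 3; g(4) = 3.
No roots, so no linear factors.
Degree-2 irreducible divisors: test the 10 monic irreducibles of degree 2 over GF(5).
None of them divide g (all give nonzero remainder).
No irreducible factor of degree ≤ 2 exists, so g is irreducible over GF(5).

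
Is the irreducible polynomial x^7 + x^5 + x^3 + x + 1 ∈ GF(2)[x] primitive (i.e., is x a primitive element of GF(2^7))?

Write f(x) = x^7 + x^5 + x^3 + x + 1.
|GF(2^7)^×| = 2^7 − 1 = 127. Prime factorization: 127 = 127.
f is primitive ⇔ x has order 127 in GF(2)[x]/(f), i.e. x^(127/q) ≠ 1 for each prime q | 127.
x^(1) mod f = x.
None equal 1, so x has full order 127; f is primitive.

Yes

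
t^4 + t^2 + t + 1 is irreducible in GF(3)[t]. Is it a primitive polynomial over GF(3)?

Write f(t) = t^4 + t^2 + t + 1.
|GF(3^4)^×| = 3^4 − 1 = 80. Prime factorization: 80 = 2^4·5.
f is primitive ⇔ t has order 80 in GF(3)[t]/(f), i.e. t^(80/q) ≠ 1 for each prime q | 80.
t^(40) mod f = 1
t^(16) mod f = t^3 + 2.
Since t^(40) = 1, the order of t divides 40 < 80; not primitive.

No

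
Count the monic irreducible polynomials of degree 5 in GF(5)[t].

624

By the necklace-counting formula, N_5(5) = (1/5) Σ_{d|5} μ(5/d)·5^d.
Divisors of 5: 1, 5; μ(5/d) for each: -1, 1.
Σ = − 5^1 + 5^5 = 3120.
N = 3120/5 = 624.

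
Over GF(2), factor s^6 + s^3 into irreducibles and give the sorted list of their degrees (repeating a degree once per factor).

Write g(s) = s^6 + s^3.
Roots in GF(2): g(0) = 0 → root; g(1) = 0 → root.
Linear factors from roots: (s), (s + 1).
Complete factorization: g(s) = (s + 1)·(s)^3·(s^2 + s + 1).
Factor degrees with multiplicity: 1 + 1 + 1 + 1 + 2 = 6.

1, 1, 1, 1, 2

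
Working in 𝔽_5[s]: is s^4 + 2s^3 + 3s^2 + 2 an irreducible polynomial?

Yes

Write P(s) = s^4 + 2s^3 + 3s^2 + 2.
Check for roots in 𝔽_5: P(0) = 2; P(1) = 3; P(2) = 1; P(3) = 4; P(4) = 4.
No roots, so no linear factors.
Degree-2 irreducible divisors: test the 10 monic irreducibles of degree 2 over GF(5).
None of them divide P (all give nonzero remainder).
No irreducible factor of degree ≤ 2 exists, so P is irreducible over GF(5).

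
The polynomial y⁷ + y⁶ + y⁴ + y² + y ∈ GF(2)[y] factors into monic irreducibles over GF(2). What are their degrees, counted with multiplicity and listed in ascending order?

Write h(y) = y⁷ + y⁶ + y⁴ + y² + y.
Roots in GF(2): h(0) = 0 → root; h(1) = 1.
Linear factors from roots: (y).
Complete factorization: h(y) = (y)·(y² + y + 1)^3.
Factor degrees with multiplicity: 1 + 2 + 2 + 2 = 7.

1, 2, 2, 2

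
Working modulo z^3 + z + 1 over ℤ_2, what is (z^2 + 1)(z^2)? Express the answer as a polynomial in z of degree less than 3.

z

Multiply in ℤ_2[z]: (z^2 + 1)·(z^2) = z^4 + z^2.
Reduce using z^3 ≡ z + 1 (mod z^3 + z + 1).
Reduced: z.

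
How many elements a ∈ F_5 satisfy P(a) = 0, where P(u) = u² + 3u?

Evaluate at each of the 5 elements of F_5:
P(0) = 0 → root; P(1) = 4; P(2) = 0 → root; P(3) = 3; P(4) = 3.
Roots: {0, 2}.

2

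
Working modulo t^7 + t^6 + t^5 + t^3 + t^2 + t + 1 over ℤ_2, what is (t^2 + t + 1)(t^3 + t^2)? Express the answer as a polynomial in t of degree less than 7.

Multiply in ℤ_2[t]: (t^2 + t + 1)·(t^3 + t^2) = t^5 + t^2.
Reduced: t^5 + t^2.

t^5 + t^2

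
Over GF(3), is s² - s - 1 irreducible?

Yes

Write P(s) = s² - s - 1.
Check for roots in GF(3): P(0) = 2; P(1) = 2; P(2) = 1.
No roots. A degree-2 polynomial over a field with no linear factor is irreducible.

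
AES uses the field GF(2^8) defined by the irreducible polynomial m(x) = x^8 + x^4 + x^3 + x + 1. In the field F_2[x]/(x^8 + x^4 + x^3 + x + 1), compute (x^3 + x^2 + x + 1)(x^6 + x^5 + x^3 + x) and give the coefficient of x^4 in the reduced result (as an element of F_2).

1

Multiply in F_2[x]: (x^3 + x^2 + x + 1)·(x^6 + x^5 + x^3 + x) = x^9 + x^6 + x^2 + x.
Reduce using x^8 ≡ x^4 + x^3 + x + 1 (mod x^8 + x^4 + x^3 + x + 1).
Reduced: x^6 + x^5 + x^4.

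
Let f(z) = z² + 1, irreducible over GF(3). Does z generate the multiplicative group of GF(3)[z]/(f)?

|GF(3^2)^×| = 3^2 − 1 = 8. Prime factorization: 8 = 2^3.
f is primitive ⇔ z has order 8 in GF(3)[z]/(f), i.e. z^(8/q) ≠ 1 for each prime q | 8.
z^(4) mod f = 1
Since z^(4) = 1, the order of z divides 4 < 8; not primitive.

No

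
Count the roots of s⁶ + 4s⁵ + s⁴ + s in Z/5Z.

Write g(s) = s⁶ + 4s⁵ + s⁴ + s.
Evaluate at each of the 5 elements of Z/5Z:
g(0) = 0 → root; g(1) = 2; g(2) = 0 → root; g(3) = 0 → root; g(4) = 2.
Roots: {0, 2, 3}.

3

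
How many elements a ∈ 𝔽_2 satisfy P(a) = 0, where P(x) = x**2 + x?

Evaluate at each of the 2 elements of 𝔽_2:
P(0) = 0 → root; P(1) = 0 → root.
Roots: {0, 1}.

2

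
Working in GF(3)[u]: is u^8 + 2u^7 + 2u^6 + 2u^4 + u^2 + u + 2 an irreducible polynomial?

Yes

Write f(u) = u^8 + 2u^7 + 2u^6 + 2u^4 + u^2 + u + 2.
Check for roots in GF(3): f(0) = 2; f(1) = 2; f(2) = 2.
No roots, so no linear factors.
Monic irreducibles of degree 2 over GF(3): u^2 + 1, u^2 + u + 2, u^2 + 2u + 2.
None of them divide f (all give nonzero remainder).
Degree-3 irreducible divisors: test the 8 monic irreducibles of degree 3 over GF(3).
None of them divide f (all give nonzero remainder).
Degree-4 irreducible divisors: test the 18 monic irreducibles of degree 4 over GF(3).
None of them divide f (all give nonzero remainder).
No irreducible factor of degree ≤ 4 exists, so f is irreducible over GF(3).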